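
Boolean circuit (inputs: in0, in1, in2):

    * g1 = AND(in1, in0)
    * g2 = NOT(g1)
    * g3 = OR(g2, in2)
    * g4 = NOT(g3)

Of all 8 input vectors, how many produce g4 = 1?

1

g4 = NOT(g3) must be 1, so g3 = 0.
Satisfying assignments:
  in0=1, in1=1, in2=0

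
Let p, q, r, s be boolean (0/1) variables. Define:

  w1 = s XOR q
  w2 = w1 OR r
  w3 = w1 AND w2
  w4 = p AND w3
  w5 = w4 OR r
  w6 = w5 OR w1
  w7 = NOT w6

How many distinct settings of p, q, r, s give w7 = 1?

4

w7 = NOT w6 must be 1, so w6 = 0.
w6 = w5 OR w1 must be 0, so both w5 = 0 and w1 = 0.
Satisfying assignments:
  p=0, q=0, r=0, s=0
  p=0, q=1, r=0, s=1
  p=1, q=0, r=0, s=0
  p=1, q=1, r=0, s=1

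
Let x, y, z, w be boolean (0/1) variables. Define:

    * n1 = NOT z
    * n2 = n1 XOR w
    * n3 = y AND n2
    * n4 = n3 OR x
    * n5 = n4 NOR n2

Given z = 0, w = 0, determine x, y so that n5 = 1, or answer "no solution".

With z = 0, w = 0 fixed, none of the 4 settings of x, y give n5 = 1.
For example, with x=1, y=0:
n1 = NOT z = NOT 0 = 1
n2 = n1 XOR w = 1 XOR 0 = 1
n3 = y AND n2 = 0 AND 1 = 0
n4 = n3 OR x = 0 OR 1 = 1
n5 = n4 NOR n2 = 1 NOR 1 = 0
giving n5 = 0 ≠ 1.

no solution exists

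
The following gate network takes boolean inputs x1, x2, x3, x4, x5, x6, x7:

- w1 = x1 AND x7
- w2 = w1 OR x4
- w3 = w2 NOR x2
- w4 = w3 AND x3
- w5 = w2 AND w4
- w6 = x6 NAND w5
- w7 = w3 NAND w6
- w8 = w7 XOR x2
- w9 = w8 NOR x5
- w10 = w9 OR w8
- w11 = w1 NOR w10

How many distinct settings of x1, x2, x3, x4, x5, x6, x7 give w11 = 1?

w11 = w1 NOR w10 must be 1, so both w1 = 0 and w10 = 0.
w1 = x1 AND x7 must be 0, so at least one of x1, x7 is 0.
w10 = w9 OR w8 must be 0, so both w9 = 0 and w8 = 0.
Enumerating the 128 input combinations, 36 give w11 = 1 and 92 give w11 = 0.

36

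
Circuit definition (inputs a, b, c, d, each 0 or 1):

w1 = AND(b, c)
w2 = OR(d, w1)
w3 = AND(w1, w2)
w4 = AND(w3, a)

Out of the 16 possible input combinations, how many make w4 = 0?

14

w4 = AND(w3, a) must be 0, so at least one of w3, a is 0.
Enumerating the 16 input combinations, 14 give w4 = 0 and 2 give w4 = 1.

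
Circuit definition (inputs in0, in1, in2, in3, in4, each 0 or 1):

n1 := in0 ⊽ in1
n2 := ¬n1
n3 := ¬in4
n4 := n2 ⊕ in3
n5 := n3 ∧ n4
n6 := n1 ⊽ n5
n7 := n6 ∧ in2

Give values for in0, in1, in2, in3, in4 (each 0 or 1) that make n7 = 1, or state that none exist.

in0=1, in1=0, in2=1, in3=0, in4=1

n7 = n6 ∧ in2 must be 1, so both n6 = 1 and in2 = 1.
Check with in0=1, in1=0, in2=1, in3=0, in4=1:
n1 = in0 ⊽ in1 = 1 ⊽ 0 = 0
n2 = ¬n1 = ¬0 = 1
n3 = ¬in4 = ¬1 = 0
n4 = n2 ⊕ in3 = 1 ⊕ 0 = 1
n5 = n3 ∧ n4 = 0 ∧ 1 = 0
n6 = n1 ⊽ n5 = 0 ⊽ 0 = 1
n7 = n6 ∧ in2 = 1 ∧ 1 = 1
So n7 = 1 as required.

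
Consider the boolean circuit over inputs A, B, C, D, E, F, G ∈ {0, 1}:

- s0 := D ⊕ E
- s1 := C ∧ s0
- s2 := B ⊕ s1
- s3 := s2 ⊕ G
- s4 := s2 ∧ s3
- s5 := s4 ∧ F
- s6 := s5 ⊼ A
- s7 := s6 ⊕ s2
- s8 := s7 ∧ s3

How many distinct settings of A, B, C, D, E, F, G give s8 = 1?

40

s8 = s7 ∧ s3 must be 1, so both s7 = 1 and s3 = 1.
s7 = s6 ⊕ s2 must be 1, so s6 and s2 differ.
s3 = s2 ⊕ G must be 1, so s2 and G differ.
Enumerating the 128 input combinations, 40 give s8 = 1 and 88 give s8 = 0.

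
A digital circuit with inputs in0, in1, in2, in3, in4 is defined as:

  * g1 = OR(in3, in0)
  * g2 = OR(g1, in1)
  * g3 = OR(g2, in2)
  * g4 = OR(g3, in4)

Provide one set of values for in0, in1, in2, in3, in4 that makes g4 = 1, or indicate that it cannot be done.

in0=0 in1=1 in2=1 in3=1 in4=1

g4 = OR(g3, in4) must be 1, so at least one of g3, in4 is 1.
Check with in0=0 in1=1 in2=1 in3=1 in4=1:
g1 = OR(in3, in0) = OR(1, 0) = 1
g2 = OR(g1, in1) = OR(1, 1) = 1
g3 = OR(g2, in2) = OR(1, 1) = 1
g4 = OR(g3, in4) = OR(1, 1) = 1
So g4 = 1 as required.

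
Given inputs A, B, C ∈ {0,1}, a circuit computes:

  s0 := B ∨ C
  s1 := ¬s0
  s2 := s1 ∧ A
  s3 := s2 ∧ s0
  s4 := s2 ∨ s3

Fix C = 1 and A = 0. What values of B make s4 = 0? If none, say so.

s4 = s2 ∨ s3 must be 0, so both s2 = 0 and s3 = 0.
Check with C = 1 and A = 0 and B=0:
s0 = B ∨ C = 0 ∨ 1 = 1
s1 = ¬s0 = ¬1 = 0
s2 = s1 ∧ A = 0 ∧ 0 = 0
s3 = s2 ∧ s0 = 0 ∧ 1 = 0
s4 = s2 ∨ s3 = 0 ∨ 0 = 0
So s4 = 0.

B=0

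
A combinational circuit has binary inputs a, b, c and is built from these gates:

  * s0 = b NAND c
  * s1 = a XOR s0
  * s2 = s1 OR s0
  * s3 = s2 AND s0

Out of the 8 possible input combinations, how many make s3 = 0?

2

s3 = s2 AND s0 must be 0, so at least one of s2, s0 is 0.
Satisfying assignments:
  a=0, b=1, c=1
  a=1, b=1, c=1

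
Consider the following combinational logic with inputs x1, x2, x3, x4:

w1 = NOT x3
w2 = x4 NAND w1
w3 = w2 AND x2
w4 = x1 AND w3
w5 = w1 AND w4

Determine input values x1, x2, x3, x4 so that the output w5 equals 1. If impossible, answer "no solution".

x1=1 x2=1 x3=0 x4=0

w5 = w1 AND w4 must be 1, so both w1 = 1 and w4 = 1.
Check with x1=1 x2=1 x3=0 x4=0:
w1 = NOT x3 = NOT 0 = 1
w2 = x4 NAND w1 = 0 NAND 1 = 1
w3 = w2 AND x2 = 1 AND 1 = 1
w4 = x1 AND w3 = 1 AND 1 = 1
w5 = w1 AND w4 = 1 AND 1 = 1
So w5 = 1 as required.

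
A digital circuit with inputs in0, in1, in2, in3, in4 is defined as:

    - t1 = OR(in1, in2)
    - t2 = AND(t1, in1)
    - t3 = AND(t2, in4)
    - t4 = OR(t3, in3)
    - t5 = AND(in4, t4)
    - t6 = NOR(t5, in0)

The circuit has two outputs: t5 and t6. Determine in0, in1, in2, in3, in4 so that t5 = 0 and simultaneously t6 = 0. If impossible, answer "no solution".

in0=1, in1=1, in2=1, in3=0, in4=0

Check with in0=1, in1=1, in2=1, in3=0, in4=0:
t1 = OR(in1, in2) = OR(1, 1) = 1
t2 = AND(t1, in1) = AND(1, 1) = 1
t3 = AND(t2, in4) = AND(1, 0) = 0
t4 = OR(t3, in3) = OR(0, 0) = 0
t5 = AND(in4, t4) = AND(0, 0) = 0
t6 = NOR(t5, in0) = NOR(0, 1) = 0
So t5 = 0 and t6 = 0.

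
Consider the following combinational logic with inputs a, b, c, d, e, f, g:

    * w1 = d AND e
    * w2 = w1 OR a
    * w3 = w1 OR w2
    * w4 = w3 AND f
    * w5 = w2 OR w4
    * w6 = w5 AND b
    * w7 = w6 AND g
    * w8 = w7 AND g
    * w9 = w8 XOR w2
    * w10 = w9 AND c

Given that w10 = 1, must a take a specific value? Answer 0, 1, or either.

Both values of a occur among assignments with w10 = 1:
  a=0: a=0, b=0, c=1, d=1, e=1, f=0, g=0
  a=1: a=1, b=0, c=1, d=0, e=0, f=0, g=0

either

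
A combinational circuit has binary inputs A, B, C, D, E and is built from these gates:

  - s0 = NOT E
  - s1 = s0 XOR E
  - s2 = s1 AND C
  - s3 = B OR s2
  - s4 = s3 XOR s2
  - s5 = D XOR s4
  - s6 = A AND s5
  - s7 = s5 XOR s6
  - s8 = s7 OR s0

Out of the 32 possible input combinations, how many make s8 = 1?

s8 = s7 OR s0 must be 1, so at least one of s7, s0 is 1.
Enumerating the 32 input combinations, 20 give s8 = 1 and 12 give s8 = 0.

20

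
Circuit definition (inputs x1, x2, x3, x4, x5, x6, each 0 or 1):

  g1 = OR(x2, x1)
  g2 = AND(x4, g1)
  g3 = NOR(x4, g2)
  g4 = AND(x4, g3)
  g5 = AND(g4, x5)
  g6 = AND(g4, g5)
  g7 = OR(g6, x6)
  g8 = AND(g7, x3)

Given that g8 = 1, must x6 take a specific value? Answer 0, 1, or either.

g8 = AND(g7, x3) must be 1, so both g7 = 1 and x3 = 1.
g7 = OR(g6, x6) must be 1, so at least one of g6, x6 is 1.
Every assignment with g8 = 1 has x6 = 1; there are 16 such assignment(s).

1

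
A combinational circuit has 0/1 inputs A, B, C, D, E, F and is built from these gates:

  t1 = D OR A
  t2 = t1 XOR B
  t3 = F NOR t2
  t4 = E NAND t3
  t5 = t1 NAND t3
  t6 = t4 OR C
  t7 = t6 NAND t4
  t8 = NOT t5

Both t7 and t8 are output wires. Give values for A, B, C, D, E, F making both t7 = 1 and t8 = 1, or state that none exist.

Check with A=1, B=1, C=1, D=1, E=1, F=0:
t1 = D OR A = 1 OR 1 = 1
t2 = t1 XOR B = 1 XOR 1 = 0
t3 = F NOR t2 = 0 NOR 0 = 1
t4 = E NAND t3 = 1 NAND 1 = 0
t5 = t1 NAND t3 = 1 NAND 1 = 0
t6 = t4 OR C = 0 OR 1 = 1
t7 = t6 NAND t4 = 1 NAND 0 = 1
t8 = NOT t5 = NOT 0 = 1
So t7 = 1 and t8 = 1.

A=1, B=1, C=1, D=1, E=1, F=0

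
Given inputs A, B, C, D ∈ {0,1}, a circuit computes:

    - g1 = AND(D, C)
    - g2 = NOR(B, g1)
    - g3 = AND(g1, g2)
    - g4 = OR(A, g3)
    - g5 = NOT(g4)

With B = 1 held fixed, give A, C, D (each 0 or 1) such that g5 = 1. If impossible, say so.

Check with B = 1 and A=0, C=0, D=1:
g1 = AND(D, C) = AND(1, 0) = 0
g2 = NOR(B, g1) = NOR(1, 0) = 0
g3 = AND(g1, g2) = AND(0, 0) = 0
g4 = OR(A, g3) = OR(0, 0) = 0
g5 = NOT(g4) = NOT 0 = 1
So g5 = 1.

A=0, C=0, D=1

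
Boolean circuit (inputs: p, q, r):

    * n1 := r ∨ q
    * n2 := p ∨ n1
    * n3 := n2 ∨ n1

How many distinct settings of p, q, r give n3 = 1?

7

n3 = n2 ∨ n1 must be 1, so at least one of n2, n1 is 1.
Enumerating the 8 input combinations, 7 give n3 = 1 and 1 give n3 = 0.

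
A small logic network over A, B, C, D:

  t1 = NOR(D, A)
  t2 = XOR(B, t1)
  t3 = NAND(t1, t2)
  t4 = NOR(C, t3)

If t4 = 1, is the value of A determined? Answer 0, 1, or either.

0

t4 = NOR(C, t3) must be 1, so both C = 0 and t3 = 0.
t3 = NAND(t1, t2) must be 0, so both t1 = 1 and t2 = 1.
Every assignment with t4 = 1 has A = 0; there are 1 such assignment(s).
  A=0, B=0, C=0, D=0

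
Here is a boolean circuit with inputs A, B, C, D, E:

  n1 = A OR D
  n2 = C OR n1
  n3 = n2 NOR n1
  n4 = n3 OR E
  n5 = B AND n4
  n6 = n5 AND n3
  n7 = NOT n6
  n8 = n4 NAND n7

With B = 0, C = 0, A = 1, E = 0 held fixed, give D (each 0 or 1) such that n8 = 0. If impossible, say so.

no solution exists

With B = 0, C = 0, A = 1, E = 0 fixed, none of the 2 settings of D give n8 = 0.
For example, with D=0:
n1 = A OR D = 1 OR 0 = 1
n2 = C OR n1 = 0 OR 1 = 1
n3 = n2 NOR n1 = 1 NOR 1 = 0
n4 = n3 OR E = 0 OR 0 = 0
n5 = B AND n4 = 0 AND 0 = 0
n6 = n5 AND n3 = 0 AND 0 = 0
n7 = NOT n6 = NOT 0 = 1
n8 = n4 NAND n7 = 0 NAND 1 = 1
giving n8 = 1 ≠ 0.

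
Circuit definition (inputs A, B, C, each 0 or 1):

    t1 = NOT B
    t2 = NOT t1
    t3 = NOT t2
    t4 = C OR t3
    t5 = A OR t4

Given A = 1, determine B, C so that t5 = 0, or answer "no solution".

With A = 1 fixed, none of the 4 settings of B, C give t5 = 0.
For example, with B=1, C=1:
t1 = NOT B = NOT 1 = 0
t2 = NOT t1 = NOT 0 = 1
t3 = NOT t2 = NOT 1 = 0
t4 = C OR t3 = 1 OR 0 = 1
t5 = A OR t4 = 1 OR 1 = 1
giving t5 = 1 ≠ 0.

no solution exists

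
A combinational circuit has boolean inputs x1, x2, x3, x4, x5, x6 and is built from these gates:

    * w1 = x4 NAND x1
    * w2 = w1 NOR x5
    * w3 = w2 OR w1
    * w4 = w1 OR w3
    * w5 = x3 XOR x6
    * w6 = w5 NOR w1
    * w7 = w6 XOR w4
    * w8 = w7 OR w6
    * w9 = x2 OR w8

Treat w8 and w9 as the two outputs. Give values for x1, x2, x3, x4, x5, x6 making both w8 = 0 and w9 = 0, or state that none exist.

Check with x1=1 x2=0 x3=0 x4=1 x5=1 x6=1:
w1 = x4 NAND x1 = 1 NAND 1 = 0
w2 = w1 NOR x5 = 0 NOR 1 = 0
w3 = w2 OR w1 = 0 OR 0 = 0
w4 = w1 OR w3 = 0 OR 0 = 0
w5 = x3 XOR x6 = 0 XOR 1 = 1
w6 = w5 NOR w1 = 1 NOR 0 = 0
w7 = w6 XOR w4 = 0 XOR 0 = 0
w8 = w7 OR w6 = 0 OR 0 = 0
w9 = x2 OR w8 = 0 OR 0 = 0
So w8 = 0 and w9 = 0.

x1=1 x2=0 x3=0 x4=1 x5=1 x6=1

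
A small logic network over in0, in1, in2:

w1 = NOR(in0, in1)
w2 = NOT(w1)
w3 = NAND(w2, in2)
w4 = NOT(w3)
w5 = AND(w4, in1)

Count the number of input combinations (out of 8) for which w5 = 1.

2

w5 = AND(w4, in1) must be 1, so both w4 = 1 and in1 = 1.
w4 = NOT(w3) must be 1, so w3 = 0.
Satisfying assignments:
  in0=0, in1=1, in2=1
  in0=1, in1=1, in2=1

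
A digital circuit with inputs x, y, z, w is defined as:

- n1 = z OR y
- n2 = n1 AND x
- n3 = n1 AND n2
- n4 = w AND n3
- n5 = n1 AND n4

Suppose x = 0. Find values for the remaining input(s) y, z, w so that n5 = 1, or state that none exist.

no solution exists

With x = 0 fixed, none of the 8 settings of y, z, w give n5 = 1.
For example, with y=0, z=0, w=0:
n1 = z OR y = 0 OR 0 = 0
n2 = n1 AND x = 0 AND 0 = 0
n3 = n1 AND n2 = 0 AND 0 = 0
n4 = w AND n3 = 0 AND 0 = 0
n5 = n1 AND n4 = 0 AND 0 = 0
giving n5 = 0 ≠ 1.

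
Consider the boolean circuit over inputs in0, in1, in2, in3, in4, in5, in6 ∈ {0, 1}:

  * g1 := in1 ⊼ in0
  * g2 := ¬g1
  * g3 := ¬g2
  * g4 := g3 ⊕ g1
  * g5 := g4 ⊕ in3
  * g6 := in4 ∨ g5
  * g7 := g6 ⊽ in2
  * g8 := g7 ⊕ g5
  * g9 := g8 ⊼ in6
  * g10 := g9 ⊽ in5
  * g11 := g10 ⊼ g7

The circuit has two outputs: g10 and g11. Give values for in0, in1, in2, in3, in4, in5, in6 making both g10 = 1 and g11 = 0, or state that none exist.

in0=1, in1=1, in2=0, in3=0, in4=0, in5=0, in6=1

Check with in0=1, in1=1, in2=0, in3=0, in4=0, in5=0, in6=1:
g1 = in1 ⊼ in0 = 1 ⊼ 1 = 0
g2 = ¬g1 = ¬0 = 1
g3 = ¬g2 = ¬1 = 0
g4 = g3 ⊕ g1 = 0 ⊕ 0 = 0
g5 = g4 ⊕ in3 = 0 ⊕ 0 = 0
g6 = in4 ∨ g5 = 0 ∨ 0 = 0
g7 = g6 ⊽ in2 = 0 ⊽ 0 = 1
g8 = g7 ⊕ g5 = 1 ⊕ 0 = 1
g9 = g8 ⊼ in6 = 1 ⊼ 1 = 0
g10 = g9 ⊽ in5 = 0 ⊽ 0 = 1
g11 = g10 ⊼ g7 = 1 ⊼ 1 = 0
So g10 = 1 and g11 = 0.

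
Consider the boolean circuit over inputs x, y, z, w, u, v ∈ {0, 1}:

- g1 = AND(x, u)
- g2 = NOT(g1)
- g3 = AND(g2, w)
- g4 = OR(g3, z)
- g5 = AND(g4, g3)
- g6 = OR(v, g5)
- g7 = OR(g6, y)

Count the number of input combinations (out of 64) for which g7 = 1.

g7 = OR(g6, y) must be 1, so at least one of g6, y is 1.
Enumerating the 64 input combinations, 54 give g7 = 1 and 10 give g7 = 0.

54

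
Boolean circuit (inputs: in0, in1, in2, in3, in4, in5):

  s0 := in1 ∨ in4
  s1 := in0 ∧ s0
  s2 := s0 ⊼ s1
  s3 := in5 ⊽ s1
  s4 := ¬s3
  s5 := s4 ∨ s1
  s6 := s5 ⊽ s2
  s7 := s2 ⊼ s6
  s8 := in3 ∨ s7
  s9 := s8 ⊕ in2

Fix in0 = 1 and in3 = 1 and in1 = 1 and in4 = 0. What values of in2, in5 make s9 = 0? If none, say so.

in2=1, in5=0

Check with in0 = 1 and in3 = 1 and in1 = 1 and in4 = 0 and in2=1, in5=0:
s0 = in1 ∨ in4 = 1 ∨ 0 = 1
s1 = in0 ∧ s0 = 1 ∧ 1 = 1
s2 = s0 ⊼ s1 = 1 ⊼ 1 = 0
s3 = in5 ⊽ s1 = 0 ⊽ 1 = 0
s4 = ¬s3 = ¬0 = 1
s5 = s4 ∨ s1 = 1 ∨ 1 = 1
s6 = s5 ⊽ s2 = 1 ⊽ 0 = 0
s7 = s2 ⊼ s6 = 0 ⊼ 0 = 1
s8 = in3 ∨ s7 = 1 ∨ 1 = 1
s9 = s8 ⊕ in2 = 1 ⊕ 1 = 0
So s9 = 0.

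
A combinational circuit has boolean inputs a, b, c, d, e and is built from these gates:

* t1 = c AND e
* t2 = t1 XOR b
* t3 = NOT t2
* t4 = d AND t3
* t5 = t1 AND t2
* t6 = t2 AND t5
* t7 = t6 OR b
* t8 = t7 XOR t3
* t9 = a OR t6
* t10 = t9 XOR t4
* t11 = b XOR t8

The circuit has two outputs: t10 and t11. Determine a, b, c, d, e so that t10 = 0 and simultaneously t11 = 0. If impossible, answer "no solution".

Check with a=0, b=1, c=0, d=0, e=0:
t1 = c AND e = 0 AND 0 = 0
t2 = t1 XOR b = 0 XOR 1 = 1
t3 = NOT t2 = NOT 1 = 0
t4 = d AND t3 = 0 AND 0 = 0
t5 = t1 AND t2 = 0 AND 1 = 0
t6 = t2 AND t5 = 1 AND 0 = 0
t7 = t6 OR b = 0 OR 1 = 1
t8 = t7 XOR t3 = 1 XOR 0 = 1
t9 = a OR t6 = 0 OR 0 = 0
t10 = t9 XOR t4 = 0 XOR 0 = 0
t11 = b XOR t8 = 1 XOR 1 = 0
So t10 = 0 and t11 = 0.

a=0, b=1, c=0, d=0, e=0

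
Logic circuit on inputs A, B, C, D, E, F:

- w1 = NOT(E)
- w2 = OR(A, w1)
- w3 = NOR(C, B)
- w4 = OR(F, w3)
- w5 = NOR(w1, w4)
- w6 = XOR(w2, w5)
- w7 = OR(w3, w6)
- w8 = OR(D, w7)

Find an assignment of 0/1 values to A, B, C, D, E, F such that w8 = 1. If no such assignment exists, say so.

Check with A=1, B=1, C=1, D=0, E=1, F=1:
w1 = NOT(E) = NOT 1 = 0
w2 = OR(A, w1) = OR(1, 0) = 1
w3 = NOR(C, B) = NOR(1, 1) = 0
w4 = OR(F, w3) = OR(1, 0) = 1
w5 = NOR(w1, w4) = NOR(0, 1) = 0
w6 = XOR(w2, w5) = XOR(1, 0) = 1
w7 = OR(w3, w6) = OR(0, 1) = 1
w8 = OR(D, w7) = OR(0, 1) = 1
So w8 = 1 as required.

A=1, B=1, C=1, D=0, E=1, F=1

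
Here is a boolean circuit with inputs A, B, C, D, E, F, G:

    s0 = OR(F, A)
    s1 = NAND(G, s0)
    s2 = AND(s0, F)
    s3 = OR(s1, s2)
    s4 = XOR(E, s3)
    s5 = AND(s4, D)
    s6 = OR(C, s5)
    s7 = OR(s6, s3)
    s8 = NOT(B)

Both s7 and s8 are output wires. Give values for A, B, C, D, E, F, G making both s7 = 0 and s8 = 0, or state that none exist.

Check with A=1 B=1 C=0 D=0 E=1 F=0 G=1:
s0 = OR(F, A) = OR(0, 1) = 1
s1 = NAND(G, s0) = NAND(1, 1) = 0
s2 = AND(s0, F) = AND(1, 0) = 0
s3 = OR(s1, s2) = OR(0, 0) = 0
s4 = XOR(E, s3) = XOR(1, 0) = 1
s5 = AND(s4, D) = AND(1, 0) = 0
s6 = OR(C, s5) = OR(0, 0) = 0
s7 = OR(s6, s3) = OR(0, 0) = 0
s8 = NOT(B) = NOT 1 = 0
So s7 = 0 and s8 = 0.

A=1 B=1 C=0 D=0 E=1 F=0 G=1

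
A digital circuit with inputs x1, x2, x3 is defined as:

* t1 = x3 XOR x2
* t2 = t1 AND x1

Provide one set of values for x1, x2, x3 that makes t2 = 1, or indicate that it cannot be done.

x1=1, x2=0, x3=1

Check with x1=1, x2=0, x3=1:
t1 = x3 XOR x2 = 1 XOR 0 = 1
t2 = t1 AND x1 = 1 AND 1 = 1
So t2 = 1 as required.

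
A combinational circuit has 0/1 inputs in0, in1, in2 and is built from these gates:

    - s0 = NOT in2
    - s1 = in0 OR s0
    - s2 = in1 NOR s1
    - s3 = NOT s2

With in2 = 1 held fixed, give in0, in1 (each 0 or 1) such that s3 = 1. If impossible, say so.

in0=1 in1=0

Check with in2 = 1 and in0=1, in1=0:
s0 = NOT in2 = NOT 1 = 0
s1 = in0 OR s0 = 1 OR 0 = 1
s2 = in1 NOR s1 = 0 NOR 1 = 0
s3 = NOT s2 = NOT 0 = 1
So s3 = 1.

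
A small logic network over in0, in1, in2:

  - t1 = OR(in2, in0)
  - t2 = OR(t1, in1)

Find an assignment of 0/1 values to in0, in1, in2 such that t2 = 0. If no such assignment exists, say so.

t2 = OR(t1, in1) must be 0, so both t1 = 0 and in1 = 0.
t1 = OR(in2, in0) must be 0, so both in2 = 0 and in0 = 0.
Check with in0=0, in1=0, in2=0:
t1 = OR(in2, in0) = OR(0, 0) = 0
t2 = OR(t1, in1) = OR(0, 0) = 0
So t2 = 0 as required.

in0=0, in1=0, in2=0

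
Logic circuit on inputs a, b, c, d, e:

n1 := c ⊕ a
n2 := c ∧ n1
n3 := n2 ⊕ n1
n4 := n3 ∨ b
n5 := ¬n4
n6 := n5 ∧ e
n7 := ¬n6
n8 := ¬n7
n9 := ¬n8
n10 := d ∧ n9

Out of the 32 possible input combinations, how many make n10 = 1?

n10 = d ∧ n9 must be 1, so both d = 1 and n9 = 1.
Enumerating the 32 input combinations, 13 give n10 = 1 and 19 give n10 = 0.

13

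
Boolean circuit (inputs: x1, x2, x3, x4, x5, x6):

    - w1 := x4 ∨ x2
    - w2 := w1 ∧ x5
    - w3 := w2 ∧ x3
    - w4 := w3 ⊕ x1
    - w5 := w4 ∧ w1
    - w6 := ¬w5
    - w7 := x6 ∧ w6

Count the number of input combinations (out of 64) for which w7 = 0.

w7 = x6 ∧ w6 must be 0, so at least one of x6, w6 is 0.
Enumerating the 64 input combinations, 44 give w7 = 0 and 20 give w7 = 1.

44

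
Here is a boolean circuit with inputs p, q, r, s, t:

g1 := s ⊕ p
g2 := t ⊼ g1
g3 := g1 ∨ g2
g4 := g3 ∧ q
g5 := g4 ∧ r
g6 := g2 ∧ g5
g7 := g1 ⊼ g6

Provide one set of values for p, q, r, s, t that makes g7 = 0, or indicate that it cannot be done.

g7 = g1 ⊼ g6 must be 0, so both g1 = 1 and g6 = 1.
g1 = s ⊕ p must be 1, so s and p differ.
g6 = g2 ∧ g5 must be 1, so both g2 = 1 and g5 = 1.
Check with p=1, q=1, r=1, s=0, t=0:
g1 = s ⊕ p = 0 ⊕ 1 = 1
g2 = t ⊼ g1 = 0 ⊼ 1 = 1
g3 = g1 ∨ g2 = 1 ∨ 1 = 1
g4 = g3 ∧ q = 1 ∧ 1 = 1
g5 = g4 ∧ r = 1 ∧ 1 = 1
g6 = g2 ∧ g5 = 1 ∧ 1 = 1
g7 = g1 ⊼ g6 = 1 ⊼ 1 = 0
So g7 = 0 as required.

p=1, q=1, r=1, s=0, t=0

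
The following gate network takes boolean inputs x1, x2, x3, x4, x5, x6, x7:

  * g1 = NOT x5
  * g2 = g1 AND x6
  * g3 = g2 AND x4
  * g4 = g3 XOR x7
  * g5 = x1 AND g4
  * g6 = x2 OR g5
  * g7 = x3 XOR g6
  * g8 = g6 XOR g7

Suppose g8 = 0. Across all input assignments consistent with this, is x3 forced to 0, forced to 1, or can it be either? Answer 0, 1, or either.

g8 = g6 XOR g7 must be 0, so g6 and g7 are equal.
Every assignment with g8 = 0 has x3 = 0; there are 64 such assignment(s).

0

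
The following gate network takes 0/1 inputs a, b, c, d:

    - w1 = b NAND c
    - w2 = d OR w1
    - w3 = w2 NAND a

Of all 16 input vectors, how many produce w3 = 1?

9

w3 = w2 NAND a must be 1, so at least one of w2, a is 0.
Enumerating the 16 input combinations, 9 give w3 = 1 and 7 give w3 = 0.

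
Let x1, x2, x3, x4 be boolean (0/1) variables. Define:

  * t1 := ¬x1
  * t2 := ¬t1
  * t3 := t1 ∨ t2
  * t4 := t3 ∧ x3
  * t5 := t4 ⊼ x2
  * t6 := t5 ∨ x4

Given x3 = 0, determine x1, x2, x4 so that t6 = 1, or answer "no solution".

t6 = t5 ∨ x4 must be 1, so at least one of t5, x4 is 1.
Check with x3 = 0 and x1=0, x2=1, x4=0:
t1 = ¬x1 = ¬0 = 1
t2 = ¬t1 = ¬1 = 0
t3 = t1 ∨ t2 = 1 ∨ 0 = 1
t4 = t3 ∧ x3 = 1 ∧ 0 = 0
t5 = t4 ⊼ x2 = 0 ⊼ 1 = 1
t6 = t5 ∨ x4 = 1 ∨ 0 = 1
So t6 = 1.

x1=0 x2=1 x4=0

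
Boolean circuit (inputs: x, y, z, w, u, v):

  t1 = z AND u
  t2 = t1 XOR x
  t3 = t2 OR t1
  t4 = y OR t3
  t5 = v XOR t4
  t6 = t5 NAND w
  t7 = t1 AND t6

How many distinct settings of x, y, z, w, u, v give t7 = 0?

t7 = t1 AND t6 must be 0, so at least one of t1, t6 is 0.
Enumerating the 64 input combinations, 52 give t7 = 0 and 12 give t7 = 1.

52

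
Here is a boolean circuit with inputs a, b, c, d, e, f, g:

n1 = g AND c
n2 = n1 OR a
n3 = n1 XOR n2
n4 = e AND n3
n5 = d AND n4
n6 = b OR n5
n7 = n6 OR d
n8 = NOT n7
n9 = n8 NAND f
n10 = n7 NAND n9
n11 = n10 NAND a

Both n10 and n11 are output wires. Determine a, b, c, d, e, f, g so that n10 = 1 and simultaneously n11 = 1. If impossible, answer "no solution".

a=0, b=0, c=1, d=0, e=1, f=1, g=0

Check with a=0, b=0, c=1, d=0, e=1, f=1, g=0:
n1 = g AND c = 0 AND 1 = 0
n2 = n1 OR a = 0 OR 0 = 0
n3 = n1 XOR n2 = 0 XOR 0 = 0
n4 = e AND n3 = 1 AND 0 = 0
n5 = d AND n4 = 0 AND 0 = 0
n6 = b OR n5 = 0 OR 0 = 0
n7 = n6 OR d = 0 OR 0 = 0
n8 = NOT n7 = NOT 0 = 1
n9 = n8 NAND f = 1 NAND 1 = 0
n10 = n7 NAND n9 = 0 NAND 0 = 1
n11 = n10 NAND a = 1 NAND 0 = 1
So n10 = 1 and n11 = 1.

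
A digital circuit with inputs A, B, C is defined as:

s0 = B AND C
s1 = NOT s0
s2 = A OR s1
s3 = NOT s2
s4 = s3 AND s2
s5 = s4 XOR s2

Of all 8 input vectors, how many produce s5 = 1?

7

s5 = s4 XOR s2 must be 1, so s4 and s2 differ.
Enumerating the 8 input combinations, 7 give s5 = 1 and 1 give s5 = 0.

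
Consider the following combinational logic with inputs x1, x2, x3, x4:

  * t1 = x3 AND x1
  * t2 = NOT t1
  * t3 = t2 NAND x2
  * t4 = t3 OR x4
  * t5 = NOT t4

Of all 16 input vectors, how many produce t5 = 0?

t5 = NOT t4 must be 0, so t4 = 1.
t4 = t3 OR x4 must be 1, so at least one of t3, x4 is 1.
Enumerating the 16 input combinations, 13 give t5 = 0 and 3 give t5 = 1.

13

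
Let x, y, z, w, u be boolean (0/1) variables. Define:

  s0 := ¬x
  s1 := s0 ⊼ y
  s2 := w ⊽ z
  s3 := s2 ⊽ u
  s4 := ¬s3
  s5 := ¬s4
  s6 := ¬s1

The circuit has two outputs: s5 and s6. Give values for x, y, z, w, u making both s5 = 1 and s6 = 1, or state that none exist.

Check with x=0 y=1 z=1 w=1 u=0:
s0 = ¬x = ¬0 = 1
s1 = s0 ⊼ y = 1 ⊼ 1 = 0
s2 = w ⊽ z = 1 ⊽ 1 = 0
s3 = s2 ⊽ u = 0 ⊽ 0 = 1
s4 = ¬s3 = ¬1 = 0
s5 = ¬s4 = ¬0 = 1
s6 = ¬s1 = ¬0 = 1
So s5 = 1 and s6 = 1.

x=0 y=1 z=1 w=1 u=0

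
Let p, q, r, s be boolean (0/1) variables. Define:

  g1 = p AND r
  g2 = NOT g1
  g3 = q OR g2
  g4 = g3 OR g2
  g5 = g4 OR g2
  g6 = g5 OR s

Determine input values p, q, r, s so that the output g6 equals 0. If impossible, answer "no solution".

Check with p=1, q=0, r=1, s=0:
g1 = p AND r = 1 AND 1 = 1
g2 = NOT g1 = NOT 1 = 0
g3 = q OR g2 = 0 OR 0 = 0
g4 = g3 OR g2 = 0 OR 0 = 0
g5 = g4 OR g2 = 0 OR 0 = 0
g6 = g5 OR s = 0 OR 0 = 0
So g6 = 0 as required.

p=1, q=0, r=1, s=0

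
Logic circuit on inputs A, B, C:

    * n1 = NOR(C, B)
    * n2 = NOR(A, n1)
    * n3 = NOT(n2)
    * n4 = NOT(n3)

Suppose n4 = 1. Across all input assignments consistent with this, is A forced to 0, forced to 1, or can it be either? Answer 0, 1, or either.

n4 = NOT(n3) must be 1, so n3 = 0.
n3 = NOT(n2) must be 0, so n2 = 1.
Every assignment with n4 = 1 has A = 0; there are 3 such assignment(s).
  A=0, B=0, C=1
  A=0, B=1, C=0
  A=0, B=1, C=1

0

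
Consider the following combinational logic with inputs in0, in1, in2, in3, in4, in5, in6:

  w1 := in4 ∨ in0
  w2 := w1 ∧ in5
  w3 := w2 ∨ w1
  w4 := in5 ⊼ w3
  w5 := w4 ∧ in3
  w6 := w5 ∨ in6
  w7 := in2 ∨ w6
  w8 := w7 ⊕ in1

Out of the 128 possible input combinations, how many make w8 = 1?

64

w8 = w7 ⊕ in1 must be 1, so w7 and in1 differ.
Enumerating the 128 input combinations, 64 give w8 = 1 and 64 give w8 = 0.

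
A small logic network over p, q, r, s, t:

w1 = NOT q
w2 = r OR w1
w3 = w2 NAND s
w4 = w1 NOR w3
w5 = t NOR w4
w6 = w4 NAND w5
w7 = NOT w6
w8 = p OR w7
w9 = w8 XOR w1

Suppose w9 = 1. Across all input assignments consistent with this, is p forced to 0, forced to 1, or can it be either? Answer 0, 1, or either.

Both values of p occur among assignments with w9 = 1:
  p=0: p=0, q=0, r=0, s=0, t=0
  p=1: p=1, q=1, r=0, s=0, t=0

either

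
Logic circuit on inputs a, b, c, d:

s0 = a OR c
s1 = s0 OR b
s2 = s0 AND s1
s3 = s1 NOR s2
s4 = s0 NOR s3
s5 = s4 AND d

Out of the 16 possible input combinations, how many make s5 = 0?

s5 = s4 AND d must be 0, so at least one of s4, d is 0.
Enumerating the 16 input combinations, 15 give s5 = 0 and 1 give s5 = 1.

15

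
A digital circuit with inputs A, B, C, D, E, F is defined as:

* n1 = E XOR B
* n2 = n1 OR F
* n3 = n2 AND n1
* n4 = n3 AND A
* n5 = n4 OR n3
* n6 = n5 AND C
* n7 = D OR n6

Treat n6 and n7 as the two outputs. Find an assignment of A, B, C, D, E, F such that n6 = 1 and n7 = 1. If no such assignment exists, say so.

A=1 B=0 C=1 D=0 E=1 F=0

Check with A=1 B=0 C=1 D=0 E=1 F=0:
n1 = E XOR B = 1 XOR 0 = 1
n2 = n1 OR F = 1 OR 0 = 1
n3 = n2 AND n1 = 1 AND 1 = 1
n4 = n3 AND A = 1 AND 1 = 1
n5 = n4 OR n3 = 1 OR 1 = 1
n6 = n5 AND C = 1 AND 1 = 1
n7 = D OR n6 = 0 OR 1 = 1
So n6 = 1 and n7 = 1.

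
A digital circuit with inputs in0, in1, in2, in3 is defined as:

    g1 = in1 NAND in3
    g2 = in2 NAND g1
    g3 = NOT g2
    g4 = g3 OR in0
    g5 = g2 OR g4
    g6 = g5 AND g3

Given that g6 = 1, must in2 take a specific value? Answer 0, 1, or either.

g6 = g5 AND g3 must be 1, so both g5 = 1 and g3 = 1.
g5 = g2 OR g4 must be 1, so at least one of g2, g4 is 1.
g3 = NOT g2 must be 1, so g2 = 0.
Every assignment with g6 = 1 has in2 = 1; there are 6 such assignment(s).

1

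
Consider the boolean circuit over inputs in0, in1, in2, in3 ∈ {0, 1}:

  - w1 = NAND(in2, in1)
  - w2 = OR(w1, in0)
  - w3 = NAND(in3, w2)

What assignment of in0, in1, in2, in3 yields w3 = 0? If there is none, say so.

w3 = NAND(in3, w2) must be 0, so both in3 = 1 and w2 = 1.
Check with in0=1 in1=0 in2=1 in3=1:
w1 = NAND(in2, in1) = NAND(1, 0) = 1
w2 = OR(w1, in0) = OR(1, 1) = 1
w3 = NAND(in3, w2) = NAND(1, 1) = 0
So w3 = 0 as required.

in0=1 in1=0 in2=1 in3=1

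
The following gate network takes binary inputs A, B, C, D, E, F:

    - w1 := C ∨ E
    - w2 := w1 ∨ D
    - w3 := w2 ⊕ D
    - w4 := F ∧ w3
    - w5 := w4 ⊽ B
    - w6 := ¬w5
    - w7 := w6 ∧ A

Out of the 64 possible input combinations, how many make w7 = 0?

45

w7 = w6 ∧ A must be 0, so at least one of w6, A is 0.
Enumerating the 64 input combinations, 45 give w7 = 0 and 19 give w7 = 1.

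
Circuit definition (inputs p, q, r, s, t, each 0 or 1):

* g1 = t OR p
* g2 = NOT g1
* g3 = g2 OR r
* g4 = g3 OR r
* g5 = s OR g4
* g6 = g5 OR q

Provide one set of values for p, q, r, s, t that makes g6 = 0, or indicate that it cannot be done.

Check with p=1 q=0 r=0 s=0 t=0:
g1 = t OR p = 0 OR 1 = 1
g2 = NOT g1 = NOT 1 = 0
g3 = g2 OR r = 0 OR 0 = 0
g4 = g3 OR r = 0 OR 0 = 0
g5 = s OR g4 = 0 OR 0 = 0
g6 = g5 OR q = 0 OR 0 = 0
So g6 = 0 as required.

p=1 q=0 r=0 s=0 t=0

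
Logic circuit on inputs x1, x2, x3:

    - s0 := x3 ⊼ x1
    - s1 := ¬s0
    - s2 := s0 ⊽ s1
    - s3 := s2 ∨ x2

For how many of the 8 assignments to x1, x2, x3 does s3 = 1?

4

s3 = s2 ∨ x2 must be 1, so at least one of s2, x2 is 1.
Enumerating the 8 input combinations, 4 give s3 = 1 and 4 give s3 = 0.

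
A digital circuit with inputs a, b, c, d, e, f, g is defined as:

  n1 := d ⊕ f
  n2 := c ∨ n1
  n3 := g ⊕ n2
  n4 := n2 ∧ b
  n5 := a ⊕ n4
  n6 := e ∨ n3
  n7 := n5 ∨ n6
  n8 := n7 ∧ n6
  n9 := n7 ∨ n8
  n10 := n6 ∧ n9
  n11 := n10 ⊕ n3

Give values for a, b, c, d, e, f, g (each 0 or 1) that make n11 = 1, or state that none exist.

n11 = n10 ⊕ n3 must be 1, so n10 and n3 differ.
Check with a=0, b=1, c=0, d=0, e=1, f=0, g=0:
n1 = d ⊕ f = 0 ⊕ 0 = 0
n2 = c ∨ n1 = 0 ∨ 0 = 0
n3 = g ⊕ n2 = 0 ⊕ 0 = 0
n4 = n2 ∧ b = 0 ∧ 1 = 0
n5 = a ⊕ n4 = 0 ⊕ 0 = 0
n6 = e ∨ n3 = 1 ∨ 0 = 1
n7 = n5 ∨ n6 = 0 ∨ 1 = 1
n8 = n7 ∧ n6 = 1 ∧ 1 = 1
n9 = n7 ∨ n8 = 1 ∨ 1 = 1
n10 = n6 ∧ n9 = 1 ∧ 1 = 1
n11 = n10 ⊕ n3 = 1 ⊕ 0 = 1
So n11 = 1 as required.

a=0, b=1, c=0, d=0, e=1, f=0, g=0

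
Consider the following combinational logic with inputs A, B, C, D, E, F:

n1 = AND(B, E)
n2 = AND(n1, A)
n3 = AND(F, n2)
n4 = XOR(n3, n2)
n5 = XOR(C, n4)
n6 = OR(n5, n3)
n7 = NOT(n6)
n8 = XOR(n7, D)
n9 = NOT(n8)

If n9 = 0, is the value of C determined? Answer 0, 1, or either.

either

Both values of C occur among assignments with n9 = 0:
  C=0: A=0, B=0, C=0, D=0, E=0, F=0
  C=1: A=0, B=0, C=1, D=1, E=0, F=0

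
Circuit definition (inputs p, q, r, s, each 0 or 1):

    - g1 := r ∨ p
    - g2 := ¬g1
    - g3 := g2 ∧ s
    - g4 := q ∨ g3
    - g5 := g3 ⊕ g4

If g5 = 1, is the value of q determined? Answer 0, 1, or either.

1

g5 = g3 ⊕ g4 must be 1, so g3 and g4 differ.
Every assignment with g5 = 1 has q = 1; there are 7 such assignment(s).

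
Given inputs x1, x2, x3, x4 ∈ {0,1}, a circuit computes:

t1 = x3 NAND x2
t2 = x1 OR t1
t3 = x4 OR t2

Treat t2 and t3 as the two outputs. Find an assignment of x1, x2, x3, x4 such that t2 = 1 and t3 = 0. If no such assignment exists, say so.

no solution exists

Across all 16 input combinations, none give both t2 = 1 and t3 = 0.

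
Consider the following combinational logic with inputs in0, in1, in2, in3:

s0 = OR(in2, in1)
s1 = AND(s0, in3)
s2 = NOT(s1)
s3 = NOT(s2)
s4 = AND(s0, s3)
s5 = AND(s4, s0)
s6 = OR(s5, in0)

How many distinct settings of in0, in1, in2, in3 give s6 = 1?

11

s6 = OR(s5, in0) must be 1, so at least one of s5, in0 is 1.
Enumerating the 16 input combinations, 11 give s6 = 1 and 5 give s6 = 0.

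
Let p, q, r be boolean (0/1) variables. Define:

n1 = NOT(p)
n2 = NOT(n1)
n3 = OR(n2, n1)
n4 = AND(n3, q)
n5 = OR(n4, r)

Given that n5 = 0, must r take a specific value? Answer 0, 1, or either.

0

n5 = OR(n4, r) must be 0, so both n4 = 0 and r = 0.
n4 = AND(n3, q) must be 0, so at least one of n3, q is 0.
Every assignment with n5 = 0 has r = 0; there are 2 such assignment(s).
  p=0, q=0, r=0
  p=1, q=0, r=0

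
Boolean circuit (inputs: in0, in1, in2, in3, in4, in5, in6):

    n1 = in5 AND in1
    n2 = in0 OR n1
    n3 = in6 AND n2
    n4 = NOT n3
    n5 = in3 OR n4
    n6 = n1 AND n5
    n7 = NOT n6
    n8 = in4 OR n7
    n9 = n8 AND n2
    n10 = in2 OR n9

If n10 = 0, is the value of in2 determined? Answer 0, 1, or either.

0

n10 = in2 OR n9 must be 0, so both in2 = 0 and n9 = 0.
Every assignment with n10 = 0 has in2 = 0; there are 30 such assignment(s).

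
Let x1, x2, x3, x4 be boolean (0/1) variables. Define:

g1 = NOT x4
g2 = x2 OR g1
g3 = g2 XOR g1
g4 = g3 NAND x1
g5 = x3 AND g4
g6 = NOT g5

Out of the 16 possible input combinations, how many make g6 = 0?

7

g6 = NOT g5 must be 0, so g5 = 1.
Enumerating the 16 input combinations, 7 give g6 = 0 and 9 give g6 = 1.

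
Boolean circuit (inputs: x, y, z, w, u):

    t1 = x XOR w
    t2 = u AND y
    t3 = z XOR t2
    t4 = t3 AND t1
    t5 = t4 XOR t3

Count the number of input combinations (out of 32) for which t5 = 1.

t5 = t4 XOR t3 must be 1, so t4 and t3 differ.
Enumerating the 32 input combinations, 8 give t5 = 1 and 24 give t5 = 0.

8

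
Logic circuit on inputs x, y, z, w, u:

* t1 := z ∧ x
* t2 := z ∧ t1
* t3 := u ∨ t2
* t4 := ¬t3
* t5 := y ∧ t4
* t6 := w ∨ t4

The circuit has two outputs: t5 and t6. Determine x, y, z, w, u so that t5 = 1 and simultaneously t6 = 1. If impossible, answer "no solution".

x=1, y=1, z=0, w=1, u=0

Check with x=1, y=1, z=0, w=1, u=0:
t1 = z ∧ x = 0 ∧ 1 = 0
t2 = z ∧ t1 = 0 ∧ 0 = 0
t3 = u ∨ t2 = 0 ∨ 0 = 0
t4 = ¬t3 = ¬0 = 1
t5 = y ∧ t4 = 1 ∧ 1 = 1
t6 = w ∨ t4 = 1 ∨ 1 = 1
So t5 = 1 and t6 = 1.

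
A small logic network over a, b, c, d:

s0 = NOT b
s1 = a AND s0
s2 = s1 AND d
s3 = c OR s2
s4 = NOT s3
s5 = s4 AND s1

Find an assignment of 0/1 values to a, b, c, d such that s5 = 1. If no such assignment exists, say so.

a=1 b=0 c=0 d=0

Check with a=1 b=0 c=0 d=0:
s0 = NOT b = NOT 0 = 1
s1 = a AND s0 = 1 AND 1 = 1
s2 = s1 AND d = 1 AND 0 = 0
s3 = c OR s2 = 0 OR 0 = 0
s4 = NOT s3 = NOT 0 = 1
s5 = s4 AND s1 = 1 AND 1 = 1
So s5 = 1 as required.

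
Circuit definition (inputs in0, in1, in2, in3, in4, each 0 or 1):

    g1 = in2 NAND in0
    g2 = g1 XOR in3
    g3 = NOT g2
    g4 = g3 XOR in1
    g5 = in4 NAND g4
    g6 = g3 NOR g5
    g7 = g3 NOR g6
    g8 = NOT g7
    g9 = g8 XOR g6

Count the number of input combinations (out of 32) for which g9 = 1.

16

g9 = g8 XOR g6 must be 1, so g8 and g6 differ.
Enumerating the 32 input combinations, 16 give g9 = 1 and 16 give g9 = 0.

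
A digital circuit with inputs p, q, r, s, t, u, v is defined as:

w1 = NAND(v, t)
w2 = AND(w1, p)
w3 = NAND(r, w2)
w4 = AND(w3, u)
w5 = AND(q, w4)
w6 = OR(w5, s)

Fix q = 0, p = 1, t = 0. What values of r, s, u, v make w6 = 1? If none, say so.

r=1, s=1, u=0, v=1

w6 = OR(w5, s) must be 1, so at least one of w5, s is 1.
Check with q = 0, p = 1, t = 0 and r=1, s=1, u=0, v=1:
w1 = NAND(v, t) = NAND(1, 0) = 1
w2 = AND(w1, p) = AND(1, 1) = 1
w3 = NAND(r, w2) = NAND(1, 1) = 0
w4 = AND(w3, u) = AND(0, 0) = 0
w5 = AND(q, w4) = AND(0, 0) = 0
w6 = OR(w5, s) = OR(0, 1) = 1
So w6 = 1.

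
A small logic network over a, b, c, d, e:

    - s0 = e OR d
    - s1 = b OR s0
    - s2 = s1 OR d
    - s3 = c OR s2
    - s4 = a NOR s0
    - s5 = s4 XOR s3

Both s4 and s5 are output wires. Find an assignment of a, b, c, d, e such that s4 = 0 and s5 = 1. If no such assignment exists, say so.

a=1 b=1 c=0 d=0 e=1

Check with a=1 b=1 c=0 d=0 e=1:
s0 = e OR d = 1 OR 0 = 1
s1 = b OR s0 = 1 OR 1 = 1
s2 = s1 OR d = 1 OR 0 = 1
s3 = c OR s2 = 0 OR 1 = 1
s4 = a NOR s0 = 1 NOR 1 = 0
s5 = s4 XOR s3 = 0 XOR 1 = 1
So s4 = 0 and s5 = 1.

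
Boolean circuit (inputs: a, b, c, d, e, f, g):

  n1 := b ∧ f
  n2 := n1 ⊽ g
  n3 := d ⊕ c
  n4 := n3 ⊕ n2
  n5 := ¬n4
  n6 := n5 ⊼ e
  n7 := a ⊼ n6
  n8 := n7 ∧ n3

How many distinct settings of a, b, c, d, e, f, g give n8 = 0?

n8 = n7 ∧ n3 must be 0, so at least one of n7, n3 is 0.
Enumerating the 128 input combinations, 90 give n8 = 0 and 38 give n8 = 1.

90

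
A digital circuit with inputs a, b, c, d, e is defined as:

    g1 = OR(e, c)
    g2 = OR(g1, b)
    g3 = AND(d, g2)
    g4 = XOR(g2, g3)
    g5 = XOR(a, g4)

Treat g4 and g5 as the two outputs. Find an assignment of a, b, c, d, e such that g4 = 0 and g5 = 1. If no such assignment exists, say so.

Check with a=1, b=1, c=0, d=1, e=0:
g1 = OR(e, c) = OR(0, 0) = 0
g2 = OR(g1, b) = OR(0, 1) = 1
g3 = AND(d, g2) = AND(1, 1) = 1
g4 = XOR(g2, g3) = XOR(1, 1) = 0
g5 = XOR(a, g4) = XOR(1, 0) = 1
So g4 = 0 and g5 = 1.

a=1, b=1, c=0, d=1, e=0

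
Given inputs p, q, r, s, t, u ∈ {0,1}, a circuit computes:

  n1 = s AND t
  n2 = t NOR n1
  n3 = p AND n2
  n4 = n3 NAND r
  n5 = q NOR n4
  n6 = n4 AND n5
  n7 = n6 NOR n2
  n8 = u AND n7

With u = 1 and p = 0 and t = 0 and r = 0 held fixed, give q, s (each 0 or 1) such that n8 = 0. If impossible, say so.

q=0 s=1

n8 = u AND n7 must be 0, so at least one of u, n7 is 0.
Check with u = 1 and p = 0 and t = 0 and r = 0 and q=0, s=1:
n1 = s AND t = 1 AND 0 = 0
n2 = t NOR n1 = 0 NOR 0 = 1
n3 = p AND n2 = 0 AND 1 = 0
n4 = n3 NAND r = 0 NAND 0 = 1
n5 = q NOR n4 = 0 NOR 1 = 0
n6 = n4 AND n5 = 1 AND 0 = 0
n7 = n6 NOR n2 = 0 NOR 1 = 0
n8 = u AND n7 = 1 AND 0 = 0
So n8 = 0.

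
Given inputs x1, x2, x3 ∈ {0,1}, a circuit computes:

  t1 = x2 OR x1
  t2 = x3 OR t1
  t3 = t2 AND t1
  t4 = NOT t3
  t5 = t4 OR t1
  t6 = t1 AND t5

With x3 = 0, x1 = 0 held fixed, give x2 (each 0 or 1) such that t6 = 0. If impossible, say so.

x2=0

t6 = t1 AND t5 must be 0, so at least one of t1, t5 is 0.
Check with x3 = 0, x1 = 0 and x2=0:
t1 = x2 OR x1 = 0 OR 0 = 0
t2 = x3 OR t1 = 0 OR 0 = 0
t3 = t2 AND t1 = 0 AND 0 = 0
t4 = NOT t3 = NOT 0 = 1
t5 = t4 OR t1 = 1 OR 0 = 1
t6 = t1 AND t5 = 0 AND 1 = 0
So t6 = 0.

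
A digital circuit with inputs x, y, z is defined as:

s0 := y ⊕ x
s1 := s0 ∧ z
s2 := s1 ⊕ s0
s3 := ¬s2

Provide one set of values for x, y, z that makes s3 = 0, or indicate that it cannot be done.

s3 = ¬s2 must be 0, so s2 = 1.
Check with x=1 y=0 z=0:
s0 = y ⊕ x = 0 ⊕ 1 = 1
s1 = s0 ∧ z = 1 ∧ 0 = 0
s2 = s1 ⊕ s0 = 0 ⊕ 1 = 1
s3 = ¬s2 = ¬1 = 0
So s3 = 0 as required.

x=1 y=0 z=0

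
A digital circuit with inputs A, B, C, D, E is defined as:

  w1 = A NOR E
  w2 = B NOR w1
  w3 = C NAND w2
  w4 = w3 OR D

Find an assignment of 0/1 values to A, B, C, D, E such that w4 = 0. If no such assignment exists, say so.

w4 = w3 OR D must be 0, so both w3 = 0 and D = 0.
Check with A=0 B=0 C=1 D=0 E=1:
w1 = A NOR E = 0 NOR 1 = 0
w2 = B NOR w1 = 0 NOR 0 = 1
w3 = C NAND w2 = 1 NAND 1 = 0
w4 = w3 OR D = 0 OR 0 = 0
So w4 = 0 as required.

A=0 B=0 C=1 D=0 E=1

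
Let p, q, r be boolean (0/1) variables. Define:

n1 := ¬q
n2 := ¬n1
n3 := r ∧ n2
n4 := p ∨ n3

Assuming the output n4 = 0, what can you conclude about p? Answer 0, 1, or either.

n4 = p ∨ n3 must be 0, so both p = 0 and n3 = 0.
n3 = r ∧ n2 must be 0, so at least one of r, n2 is 0.
Every assignment with n4 = 0 has p = 0; there are 3 such assignment(s).
  p=0, q=0, r=0
  p=0, q=0, r=1
  p=0, q=1, r=0

0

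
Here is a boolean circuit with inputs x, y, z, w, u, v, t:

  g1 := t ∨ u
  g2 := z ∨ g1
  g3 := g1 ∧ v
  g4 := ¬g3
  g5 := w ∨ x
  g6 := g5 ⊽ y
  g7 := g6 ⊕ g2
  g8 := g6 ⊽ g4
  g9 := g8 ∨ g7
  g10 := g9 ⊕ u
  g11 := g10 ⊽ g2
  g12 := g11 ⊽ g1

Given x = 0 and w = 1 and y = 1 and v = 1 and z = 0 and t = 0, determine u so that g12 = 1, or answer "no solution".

no solution exists

With x = 0 and w = 1 and y = 1 and v = 1 and z = 0 and t = 0 fixed, none of the 2 settings of u give g12 = 1.
For example, with u=0:
g1 = t ∨ u = 0 ∨ 0 = 0
g2 = z ∨ g1 = 0 ∨ 0 = 0
g3 = g1 ∧ v = 0 ∧ 1 = 0
g4 = ¬g3 = ¬0 = 1
g5 = w ∨ x = 1 ∨ 0 = 1
g6 = g5 ⊽ y = 1 ⊽ 1 = 0
g7 = g6 ⊕ g2 = 0 ⊕ 0 = 0
g8 = g6 ⊽ g4 = 0 ⊽ 1 = 0
g9 = g8 ∨ g7 = 0 ∨ 0 = 0
g10 = g9 ⊕ u = 0 ⊕ 0 = 0
g11 = g10 ⊽ g2 = 0 ⊽ 0 = 1
g12 = g11 ⊽ g1 = 1 ⊽ 0 = 0
giving g12 = 0 ≠ 1.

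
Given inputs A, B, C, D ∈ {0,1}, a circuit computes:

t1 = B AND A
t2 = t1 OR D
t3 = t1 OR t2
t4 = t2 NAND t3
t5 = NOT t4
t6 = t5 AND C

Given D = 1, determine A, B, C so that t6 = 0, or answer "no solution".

A=1, B=1, C=0

t6 = t5 AND C must be 0, so at least one of t5, C is 0.
Check with D = 1 and A=1, B=1, C=0:
t1 = B AND A = 1 AND 1 = 1
t2 = t1 OR D = 1 OR 1 = 1
t3 = t1 OR t2 = 1 OR 1 = 1
t4 = t2 NAND t3 = 1 NAND 1 = 0
t5 = NOT t4 = NOT 0 = 1
t6 = t5 AND C = 1 AND 0 = 0
So t6 = 0.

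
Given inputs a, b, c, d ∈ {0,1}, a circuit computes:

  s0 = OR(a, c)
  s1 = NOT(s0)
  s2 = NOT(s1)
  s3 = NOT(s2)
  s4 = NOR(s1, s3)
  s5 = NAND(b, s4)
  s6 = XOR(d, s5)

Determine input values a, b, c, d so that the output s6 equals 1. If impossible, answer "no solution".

a=0 b=0 c=1 d=0

s6 = XOR(d, s5) must be 1, so d and s5 differ.
Check with a=0 b=0 c=1 d=0:
s0 = OR(a, c) = OR(0, 1) = 1
s1 = NOT(s0) = NOT 1 = 0
s2 = NOT(s1) = NOT 0 = 1
s3 = NOT(s2) = NOT 1 = 0
s4 = NOR(s1, s3) = NOR(0, 0) = 1
s5 = NAND(b, s4) = NAND(0, 1) = 1
s6 = XOR(d, s5) = XOR(0, 1) = 1
So s6 = 1 as required.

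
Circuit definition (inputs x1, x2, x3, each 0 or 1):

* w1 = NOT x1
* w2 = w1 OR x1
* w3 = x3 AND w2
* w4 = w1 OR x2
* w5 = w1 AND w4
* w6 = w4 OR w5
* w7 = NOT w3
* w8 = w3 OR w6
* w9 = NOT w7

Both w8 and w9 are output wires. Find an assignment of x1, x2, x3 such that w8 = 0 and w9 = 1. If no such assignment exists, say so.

no solution exists

Across all 8 input combinations, none give both w8 = 0 and w9 = 1.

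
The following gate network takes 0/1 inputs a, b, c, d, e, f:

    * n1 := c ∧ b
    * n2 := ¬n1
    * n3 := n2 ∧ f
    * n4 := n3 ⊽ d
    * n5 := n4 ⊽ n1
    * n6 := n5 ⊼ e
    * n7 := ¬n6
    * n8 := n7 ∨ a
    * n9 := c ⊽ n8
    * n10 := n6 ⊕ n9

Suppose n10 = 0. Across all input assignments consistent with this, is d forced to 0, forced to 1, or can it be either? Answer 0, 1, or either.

either

Both values of d occur among assignments with n10 = 0:
  d=0: a=0, b=0, c=0, d=0, e=0, f=0
  d=1: a=0, b=0, c=0, d=1, e=0, f=0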